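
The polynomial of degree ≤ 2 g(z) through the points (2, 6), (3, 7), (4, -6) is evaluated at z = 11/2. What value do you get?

Using Newton's divided-difference form:
g[2,3] = (7 - 6) / (3 - 2) = 1
g[3,4] = (-6 - 7) / (4 - 3) = -13
g[2,3,4] = (-13 - 1) / (4 - 2) = -7
g(11/2) = 6 + 1·(7/2) + (-7)·(7/2)·(5/2) = -207/4

-207/4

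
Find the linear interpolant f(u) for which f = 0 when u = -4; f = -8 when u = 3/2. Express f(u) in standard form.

f(u) = -(16/11)u - 64/11

Build the Lagrange basis polynomials:
L_0(u) = (u - 3/2) / [-11/2] = -(2/11)u + 3/11
L_1(u) = (u + 4) / [11/2] = (2/11)u + 8/11
f(u) = 0·L_0 + (-8)·L_1
  0·L_0(u) = 0
  (-8)·L_1(u) = -(16/11)u - 64/11
Adding term by term: -(16/11)u - 64/11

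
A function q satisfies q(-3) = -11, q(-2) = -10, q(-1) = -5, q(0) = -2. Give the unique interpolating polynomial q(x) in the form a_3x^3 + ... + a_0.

Build the Lagrange basis polynomials:
L_0(x) = (x + 2)(x + 1)x / [-6] = -(1/6)x^3 - (1/2)x^2 - (1/3)x
L_1(x) = (x + 3)(x + 1)x / [2] = (1/2)x^3 + 2x^2 + (3/2)x
L_2(x) = (x + 3)(x + 2)x / [-2] = -(1/2)x^3 - (5/2)x^2 - 3x
L_3(x) = (x + 3)(x + 2)(x + 1) / [6] = (1/6)x^3 + x^2 + (11/6)x + 1
q(x) = (-11)·L_0 + (-10)·L_1 + (-5)·L_2 + (-2)·L_3
  (-11)·L_0(x) = (11/6)x^3 + (11/2)x^2 + (11/3)x
  (-10)·L_1(x) = -5x^3 - 20x^2 - 15x
  (-5)·L_2(x) = (5/2)x^3 + (25/2)x^2 + 15x
  (-2)·L_3(x) = -(1/3)x^3 - 2x^2 - (11/3)x - 2
Adding term by term: -x^3 - 4x^2 - 2

q(x) = -x^3 - 4x^2 - 2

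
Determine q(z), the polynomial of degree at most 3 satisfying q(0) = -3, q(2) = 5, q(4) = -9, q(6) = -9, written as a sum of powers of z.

q(z) = (3/4)z^3 - (29/4)z^2 + (31/2)z - 3

Newton's divided differences:
q[0,2] = (5 - (-3)) / (2 - 0) = 4
q[2,4] = (-9 - 5) / (4 - 2) = -7
q[4,6] = (-9 - (-9)) / (6 - 4) = 0
q[0,2,4] = (-7 - 4) / (4 - 0) = -11/4
q[2,4,6] = (0 - (-7)) / (6 - 2) = 7/4
q[0,2,4,6] = (7/4 - (-11/4)) / (6 - 0) = 3/4
q(z) = -3 + 4·z + (-11/4)·z(z - 2) + (3/4)·z(z - 2)(z - 4)
Expanding: q(z) = (3/4)z^3 - (29/4)z^2 + (31/2)z - 3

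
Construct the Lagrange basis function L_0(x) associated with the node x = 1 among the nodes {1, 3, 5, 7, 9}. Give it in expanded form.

L_0(x) = (1/384)x^4 - (1/16)x^3 + (103/192)x^2 - (31/16)x + 315/128

L_0(x) = (x - 3)(x - 5)(x - 7)(x - 9) / [(-2)·(-4)·(-6)·(-8)]
       = (x^4 - 24x^3 + 206x^2 - 744x + 945) / (384)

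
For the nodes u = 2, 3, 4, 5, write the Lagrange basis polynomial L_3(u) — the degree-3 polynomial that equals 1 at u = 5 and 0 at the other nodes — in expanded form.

L_3(u) = (1/6)u^3 - (3/2)u^2 + (13/3)u - 4

L_3(u) = (u - 2)(u - 3)(u - 4) / [(3)·(2)·(1)]
       = (u^3 - 9u^2 + 26u - 24) / (6)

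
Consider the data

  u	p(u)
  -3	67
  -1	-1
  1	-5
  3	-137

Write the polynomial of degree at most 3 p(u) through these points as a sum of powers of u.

p(u) = -4u^3 - 4u^2 + 2u + 1

L_0(u) = (u + 1)(u - 1)(u - 3) / [-48] = -(1/48)u^3 + (1/16)u^2 + (1/48)u - 1/16
L_1(u) = (u + 3)(u - 1)(u - 3) / [16] = (1/16)u^3 - (1/16)u^2 - (9/16)u + 9/16
L_2(u) = (u + 3)(u + 1)(u - 3) / [-16] = -(1/16)u^3 - (1/16)u^2 + (9/16)u + 9/16
L_3(u) = (u + 3)(u + 1)(u - 1) / [48] = (1/48)u^3 + (1/16)u^2 - (1/48)u - 1/16
p(u) = 67·L_0 + (-1)·L_1 + (-5)·L_2 + (-137)·L_3
  67·L_0(u) = -(67/48)u^3 + (67/16)u^2 + (67/48)u - 67/16
  (-1)·L_1(u) = -(1/16)u^3 + (1/16)u^2 + (9/16)u - 9/16
  (-5)·L_2(u) = (5/16)u^3 + (5/16)u^2 - (45/16)u - 45/16
  (-137)·L_3(u) = -(137/48)u^3 - (137/16)u^2 + (137/48)u + 137/16
Adding term by term: -4u^3 - 4u^2 + 2u + 1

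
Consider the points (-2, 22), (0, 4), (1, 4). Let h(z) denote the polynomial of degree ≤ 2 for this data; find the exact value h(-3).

40

Evaluate each Lagrange basis at z = -3:
L_0(-3) = (-3)·(-4)/[(-2)·(-3)] = 2
L_1(-3) = (-1)·(-4)/[(2)·(-1)] = -2
L_2(-3) = (-1)·(-3)/[(3)·(1)] = 1
Sum: 22·(2) + 4·(-2) + 4·(1) = 40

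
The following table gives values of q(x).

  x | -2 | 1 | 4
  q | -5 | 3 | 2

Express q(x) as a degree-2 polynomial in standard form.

q(x) = -(1/2)x^2 + (13/6)x + 4/3

L_0(x) = (x - 1)(x - 4) / [18] = (1/18)x^2 - (5/18)x + 2/9
L_1(x) = (x + 2)(x - 4) / [-9] = -(1/9)x^2 + (2/9)x + 8/9
L_2(x) = (x + 2)(x - 1) / [18] = (1/18)x^2 + (1/18)x - 1/9
q(x) = (-5)·L_0 + 3·L_1 + 2·L_2
  (-5)·L_0(x) = -(5/18)x^2 + (25/18)x - 10/9
  3·L_1(x) = -(1/3)x^2 + (2/3)x + 8/3
  2·L_2(x) = (1/9)x^2 + (1/9)x - 2/9
Adding term by term: -(1/2)x^2 + (13/6)x + 4/3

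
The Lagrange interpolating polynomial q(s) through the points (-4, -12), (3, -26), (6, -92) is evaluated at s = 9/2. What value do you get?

-109/2

Evaluate each Lagrange basis at s = 9/2:
L_0(9/2) = (3/2)·(-3/2)/[(-7)·(-10)] = -9/280
L_1(9/2) = (17/2)·(-3/2)/[(7)·(-3)] = 17/28
L_2(9/2) = (17/2)·(3/2)/[(10)·(3)] = 17/40
Sum: (-12)·(-9/280) + (-26)·(17/28) + (-92)·(17/40) = -109/2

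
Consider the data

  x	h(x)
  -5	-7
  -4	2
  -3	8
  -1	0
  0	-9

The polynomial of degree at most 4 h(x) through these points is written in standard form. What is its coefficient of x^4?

L_0(x) = (x + 4)(x + 3)(x + 1)x / [40] = (1/40)x^4 + (1/5)x^3 + (19/40)x^2 + (3/10)x
L_1(x) = (x + 5)(x + 3)(x + 1)x / [-12] = -(1/12)x^4 - (3/4)x^3 - (23/12)x^2 - (5/4)x
L_2(x) = (x + 5)(x + 4)(x + 1)x / [12] = (1/12)x^4 + (5/6)x^3 + (29/12)x^2 + (5/3)x
L_3(x) = (x + 5)(x + 4)(x + 3)x / [-24] = -(1/24)x^4 - (1/2)x^3 - (47/24)x^2 - (5/2)x
L_4(x) = (x + 5)(x + 4)(x + 3)(x + 1) / [60] = (1/60)x^4 + (13/60)x^3 + (59/60)x^2 + (107/60)x + 1
h(x) = (-7)·L_0 + 2·L_1 + 8·L_2 + 0·L_3 + (-9)·L_4
Only the coefficient of x^4 is needed; take it from each L_i and combine:
(-7)·(1/40) + 2·(-1/12) + 8·(1/12) + 0·(-1/24) + (-9)·(1/60) = 7/40

7/40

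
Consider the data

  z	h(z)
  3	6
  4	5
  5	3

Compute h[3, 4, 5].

-1/2

h[3,4] = (5 - 6) / (4 - 3) = -1
h[4,5] = (3 - 5) / (5 - 4) = -2
h[3,4,5] = (-2 - (-1)) / (5 - 3) = -1/2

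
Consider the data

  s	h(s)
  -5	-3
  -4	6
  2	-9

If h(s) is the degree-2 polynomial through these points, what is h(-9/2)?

107/56

Evaluate each Lagrange basis at s = -9/2:
L_0(-9/2) = (-1/2)·(-13/2)/[(-1)·(-7)] = 13/28
L_1(-9/2) = (1/2)·(-13/2)/[(1)·(-6)] = 13/24
L_2(-9/2) = (1/2)·(-1/2)/[(7)·(6)] = -1/168
Sum: (-3)·(13/28) + 6·(13/24) + (-9)·(-1/168) = 107/56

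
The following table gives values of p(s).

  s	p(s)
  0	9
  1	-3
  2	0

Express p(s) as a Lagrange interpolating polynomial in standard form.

Build the Lagrange basis polynomials:
L_0(s) = (s - 1)(s - 2) / [2] = (1/2)s^2 - (3/2)s + 1
L_1(s) = s(s - 2) / [-1] = -s^2 + 2s
L_2(s) = s(s - 1) / [2] = (1/2)s^2 - (1/2)s
p(s) = 9·L_0 + (-3)·L_1 + 0·L_2
  9·L_0(s) = (9/2)s^2 - (27/2)s + 9
  (-3)·L_1(s) = 3s^2 - 6s
  0·L_2(s) = 0
Adding term by term: (15/2)s^2 - (39/2)s + 9

p(s) = (15/2)s^2 - (39/2)s + 9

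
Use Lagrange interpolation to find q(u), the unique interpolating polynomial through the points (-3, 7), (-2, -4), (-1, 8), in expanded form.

L_0(u) = (u + 2)(u + 1) / [2] = (1/2)u^2 + (3/2)u + 1
L_1(u) = (u + 3)(u + 1) / [-1] = -u^2 - 4u - 3
L_2(u) = (u + 3)(u + 2) / [2] = (1/2)u^2 + (5/2)u + 3
q(u) = 7·L_0 + (-4)·L_1 + 8·L_2
  7·L_0(u) = (7/2)u^2 + (21/2)u + 7
  (-4)·L_1(u) = 4u^2 + 16u + 12
  8·L_2(u) = 4u^2 + 20u + 24
Adding term by term: (23/2)u^2 + (93/2)u + 43

q(u) = (23/2)u^2 + (93/2)u + 43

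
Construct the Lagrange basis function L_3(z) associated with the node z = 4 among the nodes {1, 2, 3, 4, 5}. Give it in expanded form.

L_3(z) = -(1/6)z^4 + (11/6)z^3 - (41/6)z^2 + (61/6)z - 5

L_3(z) = (z - 1)(z - 2)(z - 3)(z - 5) / [(3)·(2)·(1)·(-1)]
       = (z^4 - 11z^3 + 41z^2 - 61z + 30) / (-6)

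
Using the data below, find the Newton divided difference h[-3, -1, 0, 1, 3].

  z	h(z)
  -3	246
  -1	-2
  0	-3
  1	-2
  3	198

h[-3,-1] = (-2 - 246) / (-1 - (-3)) = -124
h[-1,0] = (-3 - (-2)) / (0 - (-1)) = -1
h[0,1] = (-2 - (-3)) / (1 - 0) = 1
h[1,3] = (198 - (-2)) / (3 - 1) = 100
h[-3,-1,0] = (-1 - (-124)) / (0 - (-3)) = 41
h[-1,0,1] = (1 - (-1)) / (1 - (-1)) = 1
h[0,1,3] = (100 - 1) / (3 - 0) = 33
h[-3,-1,0,1] = (1 - 41) / (1 - (-3)) = -10
h[-1,0,1,3] = (33 - 1) / (3 - (-1)) = 8
h[-3,-1,0,1,3] = (8 - (-10)) / (3 - (-3)) = 3

3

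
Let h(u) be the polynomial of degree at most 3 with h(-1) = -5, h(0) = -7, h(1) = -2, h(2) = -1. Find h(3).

Using Newton's divided-difference form:
h[-1,0] = (-7 - (-5)) / (0 - (-1)) = -2
h[0,1] = (-2 - (-7)) / (1 - 0) = 5
h[1,2] = (-1 - (-2)) / (2 - 1) = 1
h[-1,0,1] = (5 - (-2)) / (1 - (-1)) = 7/2
h[0,1,2] = (1 - 5) / (2 - 0) = -2
h[-1,0,1,2] = (-2 - 7/2) / (2 - (-1)) = -11/6
h(3) = -5 + (-2)·(4) + (7/2)·(4)·(3) + (-11/6)·(4)·(3)·(2) = -15

-15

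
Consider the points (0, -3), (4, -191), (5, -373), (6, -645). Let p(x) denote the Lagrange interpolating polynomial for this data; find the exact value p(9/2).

-2175/8

L_0(9/2) = (1/2)·(-1/2)·(-3/2)/[(-4)·(-5)·(-6)] = -1/320
L_1(9/2) = (9/2)·(-1/2)·(-3/2)/[(4)·(-1)·(-2)] = 27/64
L_2(9/2) = (9/2)·(1/2)·(-3/2)/[(5)·(1)·(-1)] = 27/40
L_3(9/2) = (9/2)·(1/2)·(-1/2)/[(6)·(2)·(1)] = -3/32
Sum: (-3)·(-1/320) + (-191)·(27/64) + (-373)·(27/40) + (-645)·(-3/32) = -2175/8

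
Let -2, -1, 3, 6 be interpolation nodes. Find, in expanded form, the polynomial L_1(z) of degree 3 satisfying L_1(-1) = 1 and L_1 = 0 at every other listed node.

L_1(z) = (z + 2)(z - 3)(z - 6) / [(1)·(-4)·(-7)]
       = (z^3 - 7z^2 + 36) / (28)

L_1(z) = (1/28)z^3 - (1/4)z^2 + 9/7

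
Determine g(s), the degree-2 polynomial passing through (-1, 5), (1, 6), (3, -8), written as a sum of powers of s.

g(s) = -(15/8)s^2 + (1/2)s + 59/8

Build the Lagrange basis polynomials:
L_0(s) = (s - 1)(s - 3) / [8] = (1/8)s^2 - (1/2)s + 3/8
L_1(s) = (s + 1)(s - 3) / [-4] = -(1/4)s^2 + (1/2)s + 3/4
L_2(s) = (s + 1)(s - 1) / [8] = (1/8)s^2 - 1/8
g(s) = 5·L_0 + 6·L_1 + (-8)·L_2
  5·L_0(s) = (5/8)s^2 - (5/2)s + 15/8
  6·L_1(s) = -(3/2)s^2 + 3s + 9/2
  (-8)·L_2(s) = -s^2 + 1
Adding term by term: -(15/8)s^2 + (1/2)s + 59/8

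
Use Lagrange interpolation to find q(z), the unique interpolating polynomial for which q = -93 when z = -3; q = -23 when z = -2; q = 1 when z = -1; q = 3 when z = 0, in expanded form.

q(z) = 4z^3 + z^2 - z + 3

Build the Lagrange basis polynomials:
L_0(z) = (z + 2)(z + 1)z / [-6] = -(1/6)z^3 - (1/2)z^2 - (1/3)z
L_1(z) = (z + 3)(z + 1)z / [2] = (1/2)z^3 + 2z^2 + (3/2)z
L_2(z) = (z + 3)(z + 2)z / [-2] = -(1/2)z^3 - (5/2)z^2 - 3z
L_3(z) = (z + 3)(z + 2)(z + 1) / [6] = (1/6)z^3 + z^2 + (11/6)z + 1
q(z) = (-93)·L_0 + (-23)·L_1 + 1·L_2 + 3·L_3
  (-93)·L_0(z) = (31/2)z^3 + (93/2)z^2 + 31z
  (-23)·L_1(z) = -(23/2)z^3 - 46z^2 - (69/2)z
  1·L_2(z) = -(1/2)z^3 - (5/2)z^2 - 3z
  3·L_3(z) = (1/2)z^3 + 3z^2 + (11/2)z + 3
Adding term by term: 4z^3 + z^2 - z + 3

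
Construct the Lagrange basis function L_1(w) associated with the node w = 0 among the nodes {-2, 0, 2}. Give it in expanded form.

L_1(w) = (w + 2)(w - 2) / [(2)·(-2)]
       = (w^2 - 4) / (-4)

L_1(w) = -(1/4)w^2 + 1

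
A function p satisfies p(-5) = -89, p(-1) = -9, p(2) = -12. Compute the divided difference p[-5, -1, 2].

-3

p[-5,-1] = (-9 - (-89)) / (-1 - (-5)) = 20
p[-1,2] = (-12 - (-9)) / (2 - (-1)) = -1
p[-5,-1,2] = (-1 - 20) / (2 - (-5)) = -3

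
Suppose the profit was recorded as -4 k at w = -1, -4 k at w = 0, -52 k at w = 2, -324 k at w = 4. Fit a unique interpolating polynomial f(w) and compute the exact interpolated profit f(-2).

12

Using Newton's divided-difference form:
f[-1,0] = (-4 - (-4)) / (0 - (-1)) = 0
f[0,2] = (-52 - (-4)) / (2 - 0) = -24
f[2,4] = (-324 - (-52)) / (4 - 2) = -136
f[-1,0,2] = (-24 - 0) / (2 - (-1)) = -8
f[0,2,4] = (-136 - (-24)) / (4 - 0) = -28
f[-1,0,2,4] = (-28 - (-8)) / (4 - (-1)) = -4
f(-2) = -4 + 0·(-1) + (-8)·(-1)·(-2) + (-4)·(-1)·(-2)·(-4) = 12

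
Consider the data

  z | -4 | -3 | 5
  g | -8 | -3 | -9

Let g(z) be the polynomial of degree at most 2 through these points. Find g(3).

1/6

Using Newton's divided-difference form:
g[-4,-3] = (-3 - (-8)) / (-3 - (-4)) = 5
g[-3,5] = (-9 - (-3)) / (5 - (-3)) = -3/4
g[-4,-3,5] = (-3/4 - 5) / (5 - (-4)) = -23/36
g(3) = -8 + 5·(7) + (-23/36)·(7)·(6) = 1/6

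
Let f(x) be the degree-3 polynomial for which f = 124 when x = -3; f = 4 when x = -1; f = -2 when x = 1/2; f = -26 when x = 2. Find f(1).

L_0(1) = (2)·(1/2)·(-1)/[(-2)·(-7/2)·(-5)] = 1/35
L_1(1) = (4)·(1/2)·(-1)/[(2)·(-3/2)·(-3)] = -2/9
L_2(1) = (4)·(2)·(-1)/[(7/2)·(3/2)·(-3/2)] = 64/63
L_3(1) = (4)·(2)·(1/2)/[(5)·(3)·(3/2)] = 8/45
Sum: 124·(1/35) + 4·(-2/9) + (-2)·(64/63) + (-26)·(8/45) = -4

-4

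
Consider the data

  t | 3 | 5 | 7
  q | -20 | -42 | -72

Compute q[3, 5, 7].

-1

q[3,5] = (-42 - (-20)) / (5 - 3) = -11
q[5,7] = (-72 - (-42)) / (7 - 5) = -15
q[3,5,7] = (-15 - (-11)) / (7 - 3) = -1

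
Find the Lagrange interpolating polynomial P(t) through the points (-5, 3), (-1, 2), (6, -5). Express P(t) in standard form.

L_0(t) = (t + 1)(t - 6) / [44] = (1/44)t^2 - (5/44)t - 3/22
L_1(t) = (t + 5)(t - 6) / [-28] = -(1/28)t^2 + (1/28)t + 15/14
L_2(t) = (t + 5)(t + 1) / [77] = (1/77)t^2 + (6/77)t + 5/77
P(t) = 3·L_0 + 2·L_1 + (-5)·L_2
  3·L_0(t) = (3/44)t^2 - (15/44)t - 9/22
  2·L_1(t) = -(1/14)t^2 + (1/14)t + 15/7
  (-5)·L_2(t) = -(5/77)t^2 - (30/77)t - 25/77
Adding term by term: -(3/44)t^2 - (29/44)t + 31/22

P(t) = -(3/44)t^2 - (29/44)t + 31/22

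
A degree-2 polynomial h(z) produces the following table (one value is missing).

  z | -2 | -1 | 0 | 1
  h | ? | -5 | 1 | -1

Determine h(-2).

-19

The 3 known values determine h uniquely (degree ≤ 2).
L_0(-2) = (-2)·(-3)/[(-1)·(-2)] = 3
L_1(-2) = (-1)·(-3)/[(1)·(-1)] = -3
L_2(-2) = (-1)·(-2)/[(2)·(1)] = 1
Sum: (-5)·(3) + 1·(-3) + (-1)·(1) = -19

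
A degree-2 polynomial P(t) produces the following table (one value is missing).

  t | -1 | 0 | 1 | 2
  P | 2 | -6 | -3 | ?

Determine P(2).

The 3 known values determine P uniquely (degree ≤ 2).
Evaluate each Lagrange basis at t = 2:
L_0(2) = (2)·(1)/[(-1)·(-2)] = 1
L_1(2) = (3)·(1)/[(1)·(-1)] = -3
L_2(2) = (3)·(2)/[(2)·(1)] = 3
Sum: 2·(1) + (-6)·(-3) + (-3)·(3) = 11

11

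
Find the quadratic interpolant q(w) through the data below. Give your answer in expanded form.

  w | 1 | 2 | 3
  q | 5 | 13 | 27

L_0(w) = (w - 2)(w - 3) / [2] = (1/2)w^2 - (5/2)w + 3
L_1(w) = (w - 1)(w - 3) / [-1] = -w^2 + 4w - 3
L_2(w) = (w - 1)(w - 2) / [2] = (1/2)w^2 - (3/2)w + 1
q(w) = 5·L_0 + 13·L_1 + 27·L_2
  5·L_0(w) = (5/2)w^2 - (25/2)w + 15
  13·L_1(w) = -13w^2 + 52w - 39
  27·L_2(w) = (27/2)w^2 - (81/2)w + 27
Adding term by term: 3w^2 - w + 3

q(w) = 3w^2 - w + 3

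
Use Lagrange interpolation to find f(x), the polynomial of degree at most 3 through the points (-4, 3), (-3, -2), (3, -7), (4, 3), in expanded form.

Build the Lagrange basis polynomials:
L_0(x) = (x + 3)(x - 3)(x - 4) / [-56] = -(1/56)x^3 + (1/14)x^2 + (9/56)x - 9/14
L_1(x) = (x + 4)(x - 3)(x - 4) / [42] = (1/42)x^3 - (1/14)x^2 - (8/21)x + 8/7
L_2(x) = (x + 4)(x + 3)(x - 4) / [-42] = -(1/42)x^3 - (1/14)x^2 + (8/21)x + 8/7
L_3(x) = (x + 4)(x + 3)(x - 3) / [56] = (1/56)x^3 + (1/14)x^2 - (9/56)x - 9/14
f(x) = 3·L_0 + (-2)·L_1 + (-7)·L_2 + 3·L_3
  3·L_0(x) = -(3/56)x^3 + (3/14)x^2 + (27/56)x - 27/14
  (-2)·L_1(x) = -(1/21)x^3 + (1/7)x^2 + (16/21)x - 16/7
  (-7)·L_2(x) = (1/6)x^3 + (1/2)x^2 - (8/3)x - 8
  3·L_3(x) = (3/56)x^3 + (3/14)x^2 - (27/56)x - 27/14
Adding term by term: (5/42)x^3 + (15/14)x^2 - (40/21)x - 99/7

f(x) = (5/42)x^3 + (15/14)x^2 - (40/21)x - 99/7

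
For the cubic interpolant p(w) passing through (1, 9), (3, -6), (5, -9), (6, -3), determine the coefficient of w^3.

The leading coefficient equals the top divided difference p[1,3,5,6].
p[1,3] = (-6 - 9) / (3 - 1) = -15/2
p[3,5] = (-9 - (-6)) / (5 - 3) = -3/2
p[5,6] = (-3 - (-9)) / (6 - 5) = 6
p[1,3,5] = (-3/2 - (-15/2)) / (5 - 1) = 3/2
p[3,5,6] = (6 - (-3/2)) / (6 - 3) = 5/2
p[1,3,5,6] = (5/2 - 3/2) / (6 - 1) = 1/5

1/5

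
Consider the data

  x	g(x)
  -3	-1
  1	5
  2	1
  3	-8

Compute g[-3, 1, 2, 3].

-7/30

g[-3,1] = (5 - (-1)) / (1 - (-3)) = 3/2
g[1,2] = (1 - 5) / (2 - 1) = -4
g[2,3] = (-8 - 1) / (3 - 2) = -9
g[-3,1,2] = (-4 - 3/2) / (2 - (-3)) = -11/10
g[1,2,3] = (-9 - (-4)) / (3 - 1) = -5/2
g[-3,1,2,3] = (-5/2 - (-11/10)) / (3 - (-3)) = -7/30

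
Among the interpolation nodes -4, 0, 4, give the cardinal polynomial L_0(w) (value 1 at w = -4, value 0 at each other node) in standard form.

L_0(w) = (1/32)w^2 - (1/8)w

L_0(w) = w(w - 4) / [(-4)·(-8)]
       = (w^2 - 4w) / (32)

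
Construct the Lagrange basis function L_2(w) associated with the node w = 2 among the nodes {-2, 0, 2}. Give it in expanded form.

L_2(w) = (w + 2)w / [(4)·(2)]
       = (w^2 + 2w) / (8)

L_2(w) = (1/8)w^2 + (1/4)w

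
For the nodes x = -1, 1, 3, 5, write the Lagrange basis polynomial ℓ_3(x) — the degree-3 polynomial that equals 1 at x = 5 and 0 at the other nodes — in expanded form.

ℓ_3(x) = (1/48)x^3 - (1/16)x^2 - (1/48)x + 1/16

ℓ_3(x) = (x + 1)(x - 1)(x - 3) / [(6)·(4)·(2)]
       = (x^3 - 3x^2 - x + 3) / (48)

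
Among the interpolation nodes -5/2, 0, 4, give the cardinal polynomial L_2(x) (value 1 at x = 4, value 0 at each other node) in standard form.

L_2(x) = (1/26)x^2 + (5/52)x

L_2(x) = (x + 5/2)x / [(13/2)·(4)]
       = (x^2 + (5/2)x) / (26)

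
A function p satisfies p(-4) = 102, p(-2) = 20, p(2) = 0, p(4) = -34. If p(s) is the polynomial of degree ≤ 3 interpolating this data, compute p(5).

Evaluate each Lagrange basis at s = 5:
L_0(5) = (7)·(3)·(1)/[(-2)·(-6)·(-8)] = -7/32
L_1(5) = (9)·(3)·(1)/[(2)·(-4)·(-6)] = 9/16
L_2(5) = (9)·(7)·(1)/[(6)·(4)·(-2)] = -21/16
L_3(5) = (9)·(7)·(3)/[(8)·(6)·(2)] = 63/32
Sum: 102·(-7/32) + 20·(9/16) + 0 + (-34)·(63/32) = -78

-78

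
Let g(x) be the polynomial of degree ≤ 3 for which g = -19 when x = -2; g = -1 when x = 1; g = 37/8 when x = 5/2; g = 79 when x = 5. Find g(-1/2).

-17/8

Evaluate each Lagrange basis at x = -1/2:
L_0(-1/2) = (-3/2)·(-3)·(-11/2)/[(-3)·(-9/2)·(-7)] = 11/42
L_1(-1/2) = (3/2)·(-3)·(-11/2)/[(3)·(-3/2)·(-4)] = 11/8
L_2(-1/2) = (3/2)·(-3/2)·(-11/2)/[(9/2)·(3/2)·(-5/2)] = -11/15
L_3(-1/2) = (3/2)·(-3/2)·(-3)/[(7)·(4)·(5/2)] = 27/280
Sum: (-19)·(11/42) + (-1)·(11/8) + 37/8·(-11/15) + 79·(27/280) = -17/8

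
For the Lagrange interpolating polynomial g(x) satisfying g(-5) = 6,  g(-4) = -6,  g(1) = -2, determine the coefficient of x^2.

The leading coefficient equals the top divided difference g[-5,-4,1].
g[-5,-4] = (-6 - 6) / (-4 - (-5)) = -12
g[-4,1] = (-2 - (-6)) / (1 - (-4)) = 4/5
g[-5,-4,1] = (4/5 - (-12)) / (1 - (-5)) = 32/15

32/15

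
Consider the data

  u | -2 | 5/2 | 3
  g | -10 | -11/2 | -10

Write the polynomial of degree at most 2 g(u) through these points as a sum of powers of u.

Newton's divided differences:
g[-2,5/2] = (-11/2 - (-10)) / (5/2 - (-2)) = 1
g[5/2,3] = (-10 - (-11/2)) / (3 - 5/2) = -9
g[-2,5/2,3] = (-9 - 1) / (3 - (-2)) = -2
g(u) = -10 + 1·(u + 2) + (-2)·(u + 2)(u - 5/2)
Expanding: g(u) = -2u^2 + 2u + 2

g(u) = -2u^2 + 2u + 2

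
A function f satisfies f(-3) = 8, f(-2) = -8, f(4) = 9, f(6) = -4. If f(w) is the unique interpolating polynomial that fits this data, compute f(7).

-179/7

L_0(7) = (9)·(3)·(1)/[(-1)·(-7)·(-9)] = -3/7
L_1(7) = (10)·(3)·(1)/[(1)·(-6)·(-8)] = 5/8
L_2(7) = (10)·(9)·(1)/[(7)·(6)·(-2)] = -15/14
L_3(7) = (10)·(9)·(3)/[(9)·(8)·(2)] = 15/8
Sum: 8·(-3/7) + (-8)·(5/8) + 9·(-15/14) + (-4)·(15/8) = -179/7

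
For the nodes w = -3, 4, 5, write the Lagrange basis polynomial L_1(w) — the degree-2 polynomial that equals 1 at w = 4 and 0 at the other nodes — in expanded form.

L_1(w) = (w + 3)(w - 5) / [(7)·(-1)]
       = (w^2 - 2w - 15) / (-7)

L_1(w) = -(1/7)w^2 + (2/7)w + 15/7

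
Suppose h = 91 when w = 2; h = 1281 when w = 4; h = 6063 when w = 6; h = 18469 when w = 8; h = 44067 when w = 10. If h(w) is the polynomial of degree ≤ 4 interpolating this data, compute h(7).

11001

Using Newton's divided-difference form:
h[2,4] = (1281 - 91) / (4 - 2) = 595
h[4,6] = (6063 - 1281) / (6 - 4) = 2391
h[6,8] = (18469 - 6063) / (8 - 6) = 6203
h[8,10] = (44067 - 18469) / (10 - 8) = 12799
h[2,4,6] = (2391 - 595) / (6 - 2) = 449
h[4,6,8] = (6203 - 2391) / (8 - 4) = 953
h[6,8,10] = (12799 - 6203) / (10 - 6) = 1649
h[2,4,6,8] = (953 - 449) / (8 - 2) = 84
h[4,6,8,10] = (1649 - 953) / (10 - 4) = 116
h[2,4,6,8,10] = (116 - 84) / (10 - 2) = 4
h(7) = 91 + 595·(5) + 449·(5)·(3) + 84·(5)·(3)·(1) + 4·(5)·(3)·(1)·(-1) = 11001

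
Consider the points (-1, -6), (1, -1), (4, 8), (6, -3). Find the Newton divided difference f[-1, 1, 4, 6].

-9/35

f[-1,1] = (-1 - (-6)) / (1 - (-1)) = 5/2
f[1,4] = (8 - (-1)) / (4 - 1) = 3
f[4,6] = (-3 - 8) / (6 - 4) = -11/2
f[-1,1,4] = (3 - 5/2) / (4 - (-1)) = 1/10
f[1,4,6] = (-11/2 - 3) / (6 - 1) = -17/10
f[-1,1,4,6] = (-17/10 - 1/10) / (6 - (-1)) = -9/35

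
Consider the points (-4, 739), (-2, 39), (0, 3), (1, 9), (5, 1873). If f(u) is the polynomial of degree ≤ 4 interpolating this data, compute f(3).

249

Using Newton's divided-difference form:
f[-4,-2] = (39 - 739) / (-2 - (-4)) = -350
f[-2,0] = (3 - 39) / (0 - (-2)) = -18
f[0,1] = (9 - 3) / (1 - 0) = 6
f[1,5] = (1873 - 9) / (5 - 1) = 466
f[-4,-2,0] = (-18 - (-350)) / (0 - (-4)) = 83
f[-2,0,1] = (6 - (-18)) / (1 - (-2)) = 8
f[0,1,5] = (466 - 6) / (5 - 0) = 92
f[-4,-2,0,1] = (8 - 83) / (1 - (-4)) = -15
f[-2,0,1,5] = (92 - 8) / (5 - (-2)) = 12
f[-4,-2,0,1,5] = (12 - (-15)) / (5 - (-4)) = 3
f(3) = 739 + (-350)·(7) + 83·(7)·(5) + (-15)·(7)·(5)·(3) + 3·(7)·(5)·(3)·(2) = 249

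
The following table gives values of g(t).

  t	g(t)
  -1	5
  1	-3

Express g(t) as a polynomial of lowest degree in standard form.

g(t) = -4t + 1

L_0(t) = (t - 1) / [-2] = -(1/2)t + 1/2
L_1(t) = (t + 1) / [2] = (1/2)t + 1/2
g(t) = 5·L_0 + (-3)·L_1
  5·L_0(t) = -(5/2)t + 5/2
  (-3)·L_1(t) = -(3/2)t - 3/2
Adding term by term: -4t + 1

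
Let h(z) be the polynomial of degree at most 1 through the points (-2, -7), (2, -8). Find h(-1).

-29/4

L_0(-1) = (-3)/[(-4)] = 3/4
L_1(-1) = (1)/[(4)] = 1/4
Sum: (-7)·(3/4) + (-8)·(1/4) = -29/4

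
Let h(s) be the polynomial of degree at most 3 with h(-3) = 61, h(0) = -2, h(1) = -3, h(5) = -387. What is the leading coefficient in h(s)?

-3

Build the Lagrange basis polynomials:
L_0(s) = s(s - 1)(s - 5) / [-96] = -(1/96)s^3 + (1/16)s^2 - (5/96)s
L_1(s) = (s + 3)(s - 1)(s - 5) / [15] = (1/15)s^3 - (1/5)s^2 - (13/15)s + 1
L_2(s) = (s + 3)s(s - 5) / [-16] = -(1/16)s^3 + (1/8)s^2 + (15/16)s
L_3(s) = (s + 3)s(s - 1) / [160] = (1/160)s^3 + (1/80)s^2 - (3/160)s
h(s) = 61·L_0 + (-2)·L_1 + (-3)·L_2 + (-387)·L_3
Only the coefficient of s^3 is needed; take it from each L_i and combine:
61·(-1/96) + (-2)·(1/15) + (-3)·(-1/16) + (-387)·(1/160) = -3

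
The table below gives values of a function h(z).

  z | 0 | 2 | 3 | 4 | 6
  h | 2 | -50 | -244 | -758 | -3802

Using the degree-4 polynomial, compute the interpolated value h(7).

L_0(7) = (5)·(4)·(3)·(1)/[(-2)·(-3)·(-4)·(-6)] = 5/12
L_1(7) = (7)·(4)·(3)·(1)/[(2)·(-1)·(-2)·(-4)] = -21/4
L_2(7) = (7)·(5)·(3)·(1)/[(3)·(1)·(-1)·(-3)] = 35/3
L_3(7) = (7)·(5)·(4)·(1)/[(4)·(2)·(1)·(-2)] = -35/4
L_4(7) = (7)·(5)·(4)·(3)/[(6)·(4)·(3)·(2)] = 35/12
Sum: 2·(5/12) + (-50)·(-21/4) + (-244)·(35/3) + (-758)·(-35/4) + (-3802)·(35/12) = -7040

-7040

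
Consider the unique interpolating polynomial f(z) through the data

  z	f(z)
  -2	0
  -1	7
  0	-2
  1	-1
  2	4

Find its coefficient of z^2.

Build the Lagrange basis polynomials:
L_0(z) = (z + 1)z(z - 1)(z - 2) / [24] = (1/24)z^4 - (1/12)z^3 - (1/24)z^2 + (1/12)z
L_1(z) = (z + 2)z(z - 1)(z - 2) / [-6] = -(1/6)z^4 + (1/6)z^3 + (2/3)z^2 - (2/3)z
L_2(z) = (z + 2)(z + 1)(z - 1)(z - 2) / [4] = (1/4)z^4 - (5/4)z^2 + 1
L_3(z) = (z + 2)(z + 1)z(z - 2) / [-6] = -(1/6)z^4 - (1/6)z^3 + (2/3)z^2 + (2/3)z
L_4(z) = (z + 2)(z + 1)z(z - 1) / [24] = (1/24)z^4 + (1/12)z^3 - (1/24)z^2 - (1/12)z
f(z) = 0·L_0 + 7·L_1 + (-2)·L_2 + (-1)·L_3 + 4·L_4
Only the coefficient of z^2 is needed; take it from each L_i and combine:
0·(-1/24) + 7·(2/3) + (-2)·(-5/4) + (-1)·(2/3) + 4·(-1/24) = 19/3

19/3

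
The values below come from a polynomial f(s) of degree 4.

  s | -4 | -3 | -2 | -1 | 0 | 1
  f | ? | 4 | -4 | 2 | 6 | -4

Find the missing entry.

The 5 known values determine f uniquely (degree ≤ 4).
Evaluate each Lagrange basis at s = -4:
L_0(-4) = (-2)·(-3)·(-4)·(-5)/[(-1)·(-2)·(-3)·(-4)] = 5
L_1(-4) = (-1)·(-3)·(-4)·(-5)/[(1)·(-1)·(-2)·(-3)] = -10
L_2(-4) = (-1)·(-2)·(-4)·(-5)/[(2)·(1)·(-1)·(-2)] = 10
L_3(-4) = (-1)·(-2)·(-3)·(-5)/[(3)·(2)·(1)·(-1)] = -5
L_4(-4) = (-1)·(-2)·(-3)·(-4)/[(4)·(3)·(2)·(1)] = 1
Sum: 4·(5) + (-4)·(-10) + 2·(10) + 6·(-5) + (-4)·(1) = 46

46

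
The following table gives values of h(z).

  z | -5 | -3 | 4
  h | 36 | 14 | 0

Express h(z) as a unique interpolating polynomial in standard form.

Build the Lagrange basis polynomials:
L_0(z) = (z + 3)(z - 4) / [18] = (1/18)z^2 - (1/18)z - 2/3
L_1(z) = (z + 5)(z - 4) / [-14] = -(1/14)z^2 - (1/14)z + 10/7
L_2(z) = (z + 5)(z + 3) / [63] = (1/63)z^2 + (8/63)z + 5/21
h(z) = 36·L_0 + 14·L_1 + 0·L_2
  36·L_0(z) = 2z^2 - 2z - 24
  14·L_1(z) = -z^2 - z + 20
  0·L_2(z) = 0
Adding term by term: z^2 - 3z - 4

h(z) = z^2 - 3z - 4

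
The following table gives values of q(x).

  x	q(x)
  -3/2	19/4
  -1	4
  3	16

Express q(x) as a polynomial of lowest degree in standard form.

q(x) = x^2 + x + 4

Build the Lagrange basis polynomials:
L_0(x) = (x + 1)(x - 3) / [9/4] = (4/9)x^2 - (8/9)x - 4/3
L_1(x) = (x + 3/2)(x - 3) / [-2] = -(1/2)x^2 + (3/4)x + 9/4
L_2(x) = (x + 3/2)(x + 1) / [18] = (1/18)x^2 + (5/36)x + 1/12
q(x) = (19/4)·L_0 + 4·L_1 + 16·L_2
  (19/4)·L_0(x) = (19/9)x^2 - (38/9)x - 19/3
  4·L_1(x) = -2x^2 + 3x + 9
  16·L_2(x) = (8/9)x^2 + (20/9)x + 4/3
Adding term by term: x^2 + x + 4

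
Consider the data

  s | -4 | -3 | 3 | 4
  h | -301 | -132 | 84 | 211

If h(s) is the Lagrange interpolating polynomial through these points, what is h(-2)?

L_0(-2) = (1)·(-5)·(-6)/[(-1)·(-7)·(-8)] = -15/28
L_1(-2) = (2)·(-5)·(-6)/[(1)·(-6)·(-7)] = 10/7
L_2(-2) = (2)·(1)·(-6)/[(7)·(6)·(-1)] = 2/7
L_3(-2) = (2)·(1)·(-5)/[(8)·(7)·(1)] = -5/28
Sum: (-301)·(-15/28) + (-132)·(10/7) + 84·(2/7) + 211·(-5/28) = -41

-41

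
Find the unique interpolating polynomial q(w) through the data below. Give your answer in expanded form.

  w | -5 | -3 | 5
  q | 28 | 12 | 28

Newton's divided differences:
q[-5,-3] = (12 - 28) / (-3 - (-5)) = -8
q[-3,5] = (28 - 12) / (5 - (-3)) = 2
q[-5,-3,5] = (2 - (-8)) / (5 - (-5)) = 1
q(w) = 28 + (-8)·(w + 5) + 1·(w + 5)(w + 3)
Expanding: q(w) = w^2 + 3

q(w) = w^2 + 3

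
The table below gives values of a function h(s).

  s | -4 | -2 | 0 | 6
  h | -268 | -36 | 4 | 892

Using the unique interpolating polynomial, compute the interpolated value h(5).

L_0(5) = (7)·(5)·(-1)/[(-2)·(-4)·(-10)] = 7/16
L_1(5) = (9)·(5)·(-1)/[(2)·(-2)·(-8)] = -45/32
L_2(5) = (9)·(7)·(-1)/[(4)·(2)·(-6)] = 21/16
L_3(5) = (9)·(7)·(5)/[(10)·(8)·(6)] = 21/32
Sum: (-268)·(7/16) + (-36)·(-45/32) + 4·(21/16) + 892·(21/32) = 524

524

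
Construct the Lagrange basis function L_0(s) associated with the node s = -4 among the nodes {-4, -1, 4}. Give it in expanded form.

L_0(s) = (1/24)s^2 - (1/8)s - 1/6

L_0(s) = (s + 1)(s - 4) / [(-3)·(-8)]
       = (s^2 - 3s - 4) / (24)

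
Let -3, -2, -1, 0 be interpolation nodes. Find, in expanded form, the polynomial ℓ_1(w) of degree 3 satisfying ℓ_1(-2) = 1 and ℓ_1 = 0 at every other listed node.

ℓ_1(w) = (w + 3)(w + 1)w / [(1)·(-1)·(-2)]
       = (w^3 + 4w^2 + 3w) / (2)

ℓ_1(w) = (1/2)w^3 + 2w^2 + (3/2)w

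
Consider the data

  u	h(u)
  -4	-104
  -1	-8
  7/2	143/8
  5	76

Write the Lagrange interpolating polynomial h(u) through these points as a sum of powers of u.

L_0(u) = (u + 1)(u - 7/2)(u - 5) / [-405/2] = -(2/405)u^3 + (1/27)u^2 - (2/45)u - 7/81
L_1(u) = (u + 4)(u - 7/2)(u - 5) / [81] = (1/81)u^3 - (1/18)u^2 - (11/54)u + 70/81
L_2(u) = (u + 4)(u + 1)(u - 5) / [-405/8] = -(8/405)u^3 + (56/135)u + 32/81
L_3(u) = (u + 4)(u + 1)(u - 7/2) / [81] = (1/81)u^3 + (1/54)u^2 - (1/6)u - 14/81
h(u) = (-104)·L_0 + (-8)·L_1 + (143/8)·L_2 + 76·L_3
  (-104)·L_0(u) = (208/405)u^3 - (104/27)u^2 + (208/45)u + 728/81
  (-8)·L_1(u) = -(8/81)u^3 + (4/9)u^2 + (44/27)u - 560/81
  (143/8)·L_2(u) = -(143/405)u^3 + (1001/135)u + 572/81
  76·L_3(u) = (76/81)u^3 + (38/27)u^2 - (38/3)u - 1064/81
Adding term by term: u^3 - 2u^2 + u - 4

h(u) = u^3 - 2u^2 + u - 4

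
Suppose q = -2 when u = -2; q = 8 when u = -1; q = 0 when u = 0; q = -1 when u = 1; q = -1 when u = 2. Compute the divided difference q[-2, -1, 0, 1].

25/6

q[-2,-1] = (8 - (-2)) / (-1 - (-2)) = 10
q[-1,0] = (0 - 8) / (0 - (-1)) = -8
q[0,1] = (-1 - 0) / (1 - 0) = -1
q[-2,-1,0] = (-8 - 10) / (0 - (-2)) = -9
q[-1,0,1] = (-1 - (-8)) / (1 - (-1)) = 7/2
q[-2,-1,0,1] = (7/2 - (-9)) / (1 - (-2)) = 25/6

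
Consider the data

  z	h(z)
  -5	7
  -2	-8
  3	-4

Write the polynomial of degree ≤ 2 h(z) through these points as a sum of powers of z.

h(z) = (29/40)z^2 + (3/40)z - 43/4

L_0(z) = (z + 2)(z - 3) / [24] = (1/24)z^2 - (1/24)z - 1/4
L_1(z) = (z + 5)(z - 3) / [-15] = -(1/15)z^2 - (2/15)z + 1
L_2(z) = (z + 5)(z + 2) / [40] = (1/40)z^2 + (7/40)z + 1/4
h(z) = 7·L_0 + (-8)·L_1 + (-4)·L_2
  7·L_0(z) = (7/24)z^2 - (7/24)z - 7/4
  (-8)·L_1(z) = (8/15)z^2 + (16/15)z - 8
  (-4)·L_2(z) = -(1/10)z^2 - (7/10)z - 1
Adding term by term: (29/40)z^2 + (3/40)z - 43/4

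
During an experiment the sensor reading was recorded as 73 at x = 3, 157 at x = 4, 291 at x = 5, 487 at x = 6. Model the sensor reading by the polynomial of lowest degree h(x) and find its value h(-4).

Evaluate each Lagrange basis at x = -4:
L_0(-4) = (-8)·(-9)·(-10)/[(-1)·(-2)·(-3)] = 120
L_1(-4) = (-7)·(-9)·(-10)/[(1)·(-1)·(-2)] = -315
L_2(-4) = (-7)·(-8)·(-10)/[(2)·(1)·(-1)] = 280
L_3(-4) = (-7)·(-8)·(-9)/[(3)·(2)·(1)] = -84
Sum: 73·(120) + 157·(-315) + 291·(280) + 487·(-84) = -123

-123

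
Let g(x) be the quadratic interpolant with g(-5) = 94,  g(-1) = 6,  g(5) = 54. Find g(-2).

19

L_0(-2) = (-1)·(-7)/[(-4)·(-10)] = 7/40
L_1(-2) = (3)·(-7)/[(4)·(-6)] = 7/8
L_2(-2) = (3)·(-1)/[(10)·(6)] = -1/20
Sum: 94·(7/40) + 6·(7/8) + 54·(-1/20) = 19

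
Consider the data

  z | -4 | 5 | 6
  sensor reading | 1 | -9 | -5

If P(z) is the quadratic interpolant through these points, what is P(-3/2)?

Evaluate each Lagrange basis at z = -3/2:
L_0(-3/2) = (-13/2)·(-15/2)/[(-9)·(-10)] = 13/24
L_1(-3/2) = (5/2)·(-15/2)/[(9)·(-1)] = 25/12
L_2(-3/2) = (5/2)·(-13/2)/[(10)·(1)] = -13/8
Sum: 1·(13/24) + (-9)·(25/12) + (-5)·(-13/8) = -121/12

-121/12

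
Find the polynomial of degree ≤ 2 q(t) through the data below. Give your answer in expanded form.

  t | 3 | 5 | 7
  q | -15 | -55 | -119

Build the Lagrange basis polynomials:
L_0(t) = (t - 5)(t - 7) / [8] = (1/8)t^2 - (3/2)t + 35/8
L_1(t) = (t - 3)(t - 7) / [-4] = -(1/4)t^2 + (5/2)t - 21/4
L_2(t) = (t - 3)(t - 5) / [8] = (1/8)t^2 - t + 15/8
q(t) = (-15)·L_0 + (-55)·L_1 + (-119)·L_2
  (-15)·L_0(t) = -(15/8)t^2 + (45/2)t - 525/8
  (-55)·L_1(t) = (55/4)t^2 - (275/2)t + 1155/4
  (-119)·L_2(t) = -(119/8)t^2 + 119t - 1785/8
Adding term by term: -3t^2 + 4t

q(t) = -3t^2 + 4t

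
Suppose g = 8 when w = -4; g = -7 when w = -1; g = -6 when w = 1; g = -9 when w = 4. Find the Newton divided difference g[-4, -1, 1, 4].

-7/40

g[-4,-1] = (-7 - 8) / (-1 - (-4)) = -5
g[-1,1] = (-6 - (-7)) / (1 - (-1)) = 1/2
g[1,4] = (-9 - (-6)) / (4 - 1) = -1
g[-4,-1,1] = (1/2 - (-5)) / (1 - (-4)) = 11/10
g[-1,1,4] = (-1 - 1/2) / (4 - (-1)) = -3/10
g[-4,-1,1,4] = (-3/10 - 11/10) / (4 - (-4)) = -7/40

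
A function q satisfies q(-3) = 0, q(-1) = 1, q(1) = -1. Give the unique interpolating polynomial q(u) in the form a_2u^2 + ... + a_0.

L_0(u) = (u + 1)(u - 1) / [8] = (1/8)u^2 - 1/8
L_1(u) = (u + 3)(u - 1) / [-4] = -(1/4)u^2 - (1/2)u + 3/4
L_2(u) = (u + 3)(u + 1) / [8] = (1/8)u^2 + (1/2)u + 3/8
q(u) = 0·L_0 + 1·L_1 + (-1)·L_2
  0·L_0(u) = 0
  1·L_1(u) = -(1/4)u^2 - (1/2)u + 3/4
  (-1)·L_2(u) = -(1/8)u^2 - (1/2)u - 3/8
Adding term by term: -(3/8)u^2 - u + 3/8

q(u) = -(3/8)u^2 - u + 3/8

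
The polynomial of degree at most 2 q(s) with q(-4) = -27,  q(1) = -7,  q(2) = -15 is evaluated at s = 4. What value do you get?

Evaluate each Lagrange basis at s = 4:
L_0(4) = (3)·(2)/[(-5)·(-6)] = 1/5
L_1(4) = (8)·(2)/[(5)·(-1)] = -16/5
L_2(4) = (8)·(3)/[(6)·(1)] = 4
Sum: (-27)·(1/5) + (-7)·(-16/5) + (-15)·(4) = -43

-43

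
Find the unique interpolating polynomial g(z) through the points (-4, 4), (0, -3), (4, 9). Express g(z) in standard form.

g(z) = (19/32)z^2 + (5/8)z - 3

Newton's divided differences:
g[-4,0] = (-3 - 4) / (0 - (-4)) = -7/4
g[0,4] = (9 - (-3)) / (4 - 0) = 3
g[-4,0,4] = (3 - (-7/4)) / (4 - (-4)) = 19/32
g(z) = 4 + (-7/4)·(z + 4) + (19/32)·(z + 4)z
Expanding: g(z) = (19/32)z^2 + (5/8)z - 3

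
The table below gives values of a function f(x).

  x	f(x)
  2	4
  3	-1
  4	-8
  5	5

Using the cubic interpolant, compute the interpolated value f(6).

L_0(6) = (3)·(2)·(1)/[(-1)·(-2)·(-3)] = -1
L_1(6) = (4)·(2)·(1)/[(1)·(-1)·(-2)] = 4
L_2(6) = (4)·(3)·(1)/[(2)·(1)·(-1)] = -6
L_3(6) = (4)·(3)·(2)/[(3)·(2)·(1)] = 4
Sum: 4·(-1) + (-1)·(4) + (-8)·(-6) + 5·(4) = 60

60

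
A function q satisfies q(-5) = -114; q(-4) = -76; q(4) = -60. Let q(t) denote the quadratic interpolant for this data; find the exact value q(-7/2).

Evaluate each Lagrange basis at t = -7/2:
L_0(-7/2) = (1/2)·(-15/2)/[(-1)·(-9)] = -5/12
L_1(-7/2) = (3/2)·(-15/2)/[(1)·(-8)] = 45/32
L_2(-7/2) = (3/2)·(1/2)/[(9)·(8)] = 1/96
Sum: (-114)·(-5/12) + (-76)·(45/32) + (-60)·(1/96) = -60

-60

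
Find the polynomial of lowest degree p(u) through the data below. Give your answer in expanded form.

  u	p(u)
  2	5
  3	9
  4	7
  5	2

p(u) = (1/2)u^3 - (15/2)u^2 + 32u - 33

Newton's divided differences:
p[2,3] = (9 - 5) / (3 - 2) = 4
p[3,4] = (7 - 9) / (4 - 3) = -2
p[4,5] = (2 - 7) / (5 - 4) = -5
p[2,3,4] = (-2 - 4) / (4 - 2) = -3
p[3,4,5] = (-5 - (-2)) / (5 - 3) = -3/2
p[2,3,4,5] = (-3/2 - (-3)) / (5 - 2) = 1/2
p(u) = 5 + 4·(u - 2) + (-3)·(u - 2)(u - 3) + (1/2)·(u - 2)(u - 3)(u - 4)
Expanding: p(u) = (1/2)u^3 - (15/2)u^2 + 32u - 33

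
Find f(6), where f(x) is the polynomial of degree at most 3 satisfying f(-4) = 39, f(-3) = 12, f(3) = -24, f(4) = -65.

Using Newton's divided-difference form:
f[-4,-3] = (12 - 39) / (-3 - (-4)) = -27
f[-3,3] = (-24 - 12) / (3 - (-3)) = -6
f[3,4] = (-65 - (-24)) / (4 - 3) = -41
f[-4,-3,3] = (-6 - (-27)) / (3 - (-4)) = 3
f[-3,3,4] = (-41 - (-6)) / (4 - (-3)) = -5
f[-4,-3,3,4] = (-5 - 3) / (4 - (-4)) = -1
f(6) = 39 + (-27)·(10) + 3·(10)·(9) + (-1)·(10)·(9)·(3) = -231

-231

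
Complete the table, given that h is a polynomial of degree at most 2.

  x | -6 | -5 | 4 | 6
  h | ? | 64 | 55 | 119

95

The 3 known values determine h uniquely (degree ≤ 2).
Evaluate each Lagrange basis at x = -6:
L_0(-6) = (-10)·(-12)/[(-9)·(-11)] = 40/33
L_1(-6) = (-1)·(-12)/[(9)·(-2)] = -2/3
L_2(-6) = (-1)·(-10)/[(11)·(2)] = 5/11
Sum: 64·(40/33) + 55·(-2/3) + 119·(5/11) = 95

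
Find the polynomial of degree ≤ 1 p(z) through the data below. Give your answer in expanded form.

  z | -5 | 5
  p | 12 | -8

p(z) = -2z + 2

Build the Lagrange basis polynomials:
L_0(z) = (z - 5) / [-10] = -(1/10)z + 1/2
L_1(z) = (z + 5) / [10] = (1/10)z + 1/2
p(z) = 12·L_0 + (-8)·L_1
  12·L_0(z) = -(6/5)z + 6
  (-8)·L_1(z) = -(4/5)z - 4
Adding term by term: -2z + 2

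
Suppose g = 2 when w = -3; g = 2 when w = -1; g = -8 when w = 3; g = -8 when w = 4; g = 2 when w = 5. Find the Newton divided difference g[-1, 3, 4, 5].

3/4

g[-1,3] = (-8 - 2) / (3 - (-1)) = -5/2
g[3,4] = (-8 - (-8)) / (4 - 3) = 0
g[4,5] = (2 - (-8)) / (5 - 4) = 10
g[-1,3,4] = (0 - (-5/2)) / (4 - (-1)) = 1/2
g[3,4,5] = (10 - 0) / (5 - 3) = 5
g[-1,3,4,5] = (5 - 1/2) / (5 - (-1)) = 3/4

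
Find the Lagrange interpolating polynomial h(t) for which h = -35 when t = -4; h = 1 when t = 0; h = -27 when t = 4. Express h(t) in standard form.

Build the Lagrange basis polynomials:
L_0(t) = t(t - 4) / [32] = (1/32)t^2 - (1/8)t
L_1(t) = (t + 4)(t - 4) / [-16] = -(1/16)t^2 + 1
L_2(t) = (t + 4)t / [32] = (1/32)t^2 + (1/8)t
h(t) = (-35)·L_0 + 1·L_1 + (-27)·L_2
  (-35)·L_0(t) = -(35/32)t^2 + (35/8)t
  1·L_1(t) = -(1/16)t^2 + 1
  (-27)·L_2(t) = -(27/32)t^2 - (27/8)t
Adding term by term: -2t^2 + t + 1

h(t) = -2t^2 + t + 1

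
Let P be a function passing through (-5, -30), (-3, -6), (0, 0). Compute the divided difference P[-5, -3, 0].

P[-5,-3] = (-6 - (-30)) / (-3 - (-5)) = 12
P[-3,0] = (0 - (-6)) / (0 - (-3)) = 2
P[-5,-3,0] = (2 - 12) / (0 - (-5)) = -2

-2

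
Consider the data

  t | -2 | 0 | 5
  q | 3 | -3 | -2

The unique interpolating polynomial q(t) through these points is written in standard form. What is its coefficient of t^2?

The leading coefficient equals the top divided difference q[-2,0,5].
q[-2,0] = (-3 - 3) / (0 - (-2)) = -3
q[0,5] = (-2 - (-3)) / (5 - 0) = 1/5
q[-2,0,5] = (1/5 - (-3)) / (5 - (-2)) = 16/35

16/35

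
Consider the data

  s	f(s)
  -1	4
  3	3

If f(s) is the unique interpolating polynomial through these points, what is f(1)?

L_0(1) = (-2)/[(-4)] = 1/2
L_1(1) = (2)/[(4)] = 1/2
Sum: 4·(1/2) + 3·(1/2) = 7/2

7/2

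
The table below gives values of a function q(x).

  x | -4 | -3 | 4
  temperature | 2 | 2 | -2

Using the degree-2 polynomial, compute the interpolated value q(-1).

Using Newton's divided-difference form:
q[-4,-3] = (2 - 2) / (-3 - (-4)) = 0
q[-3,4] = (-2 - 2) / (4 - (-3)) = -4/7
q[-4,-3,4] = (-4/7 - 0) / (4 - (-4)) = -1/14
q(-1) = 2 + 0·(3) + (-1/14)·(3)·(2) = 11/7

11/7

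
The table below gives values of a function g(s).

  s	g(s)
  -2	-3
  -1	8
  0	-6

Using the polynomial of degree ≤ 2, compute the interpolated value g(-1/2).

33/8

L_0(-1/2) = (1/2)·(-1/2)/[(-1)·(-2)] = -1/8
L_1(-1/2) = (3/2)·(-1/2)/[(1)·(-1)] = 3/4
L_2(-1/2) = (3/2)·(1/2)/[(2)·(1)] = 3/8
Sum: (-3)·(-1/8) + 8·(3/4) + (-6)·(3/8) = 33/8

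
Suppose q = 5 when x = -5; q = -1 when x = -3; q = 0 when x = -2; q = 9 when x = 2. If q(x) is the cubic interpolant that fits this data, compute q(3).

Evaluate each Lagrange basis at x = 3:
L_0(3) = (6)·(5)·(1)/[(-2)·(-3)·(-7)] = -5/7
L_1(3) = (8)·(5)·(1)/[(2)·(-1)·(-5)] = 4
L_2(3) = (8)·(6)·(1)/[(3)·(1)·(-4)] = -4
L_3(3) = (8)·(6)·(5)/[(7)·(5)·(4)] = 12/7
Sum: 5·(-5/7) + (-1)·(4) + 0 + 9·(12/7) = 55/7

55/7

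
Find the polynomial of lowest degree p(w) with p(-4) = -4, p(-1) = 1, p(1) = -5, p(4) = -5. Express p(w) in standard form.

p(w) = (23/120)w^3 - (1/6)w^2 - (383/120)w - 11/6

L_0(w) = (w + 1)(w - 1)(w - 4) / [-120] = -(1/120)w^3 + (1/30)w^2 + (1/120)w - 1/30
L_1(w) = (w + 4)(w - 1)(w - 4) / [30] = (1/30)w^3 - (1/30)w^2 - (8/15)w + 8/15
L_2(w) = (w + 4)(w + 1)(w - 4) / [-30] = -(1/30)w^3 - (1/30)w^2 + (8/15)w + 8/15
L_3(w) = (w + 4)(w + 1)(w - 1) / [120] = (1/120)w^3 + (1/30)w^2 - (1/120)w - 1/30
p(w) = (-4)·L_0 + 1·L_1 + (-5)·L_2 + (-5)·L_3
  (-4)·L_0(w) = (1/30)w^3 - (2/15)w^2 - (1/30)w + 2/15
  1·L_1(w) = (1/30)w^3 - (1/30)w^2 - (8/15)w + 8/15
  (-5)·L_2(w) = (1/6)w^3 + (1/6)w^2 - (8/3)w - 8/3
  (-5)·L_3(w) = -(1/24)w^3 - (1/6)w^2 + (1/24)w + 1/6
Adding term by term: (23/120)w^3 - (1/6)w^2 - (383/120)w - 11/6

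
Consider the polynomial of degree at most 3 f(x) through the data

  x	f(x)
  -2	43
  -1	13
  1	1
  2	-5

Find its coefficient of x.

Build the Lagrange basis polynomials:
L_0(x) = (x + 1)(x - 1)(x - 2) / [-12] = -(1/12)x^3 + (1/6)x^2 + (1/12)x - 1/6
L_1(x) = (x + 2)(x - 1)(x - 2) / [6] = (1/6)x^3 - (1/6)x^2 - (2/3)x + 2/3
L_2(x) = (x + 2)(x + 1)(x - 2) / [-6] = -(1/6)x^3 - (1/6)x^2 + (2/3)x + 2/3
L_3(x) = (x + 2)(x + 1)(x - 1) / [12] = (1/12)x^3 + (1/6)x^2 - (1/12)x - 1/6
f(x) = 43·L_0 + 13·L_1 + 1·L_2 + (-5)·L_3
Only the coefficient of x is needed; take it from each L_i and combine:
43·(1/12) + 13·(-2/3) + 1·(2/3) + (-5)·(-1/12) = -4

-4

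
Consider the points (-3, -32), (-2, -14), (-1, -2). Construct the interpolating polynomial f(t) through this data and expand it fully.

f(t) = -3t^2 + 3t + 4

Newton's divided differences:
f[-3,-2] = (-14 - (-32)) / (-2 - (-3)) = 18
f[-2,-1] = (-2 - (-14)) / (-1 - (-2)) = 12
f[-3,-2,-1] = (12 - 18) / (-1 - (-3)) = -3
f(t) = -32 + 18·(t + 3) + (-3)·(t + 3)(t + 2)
Expanding: f(t) = -3t^2 + 3t + 4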